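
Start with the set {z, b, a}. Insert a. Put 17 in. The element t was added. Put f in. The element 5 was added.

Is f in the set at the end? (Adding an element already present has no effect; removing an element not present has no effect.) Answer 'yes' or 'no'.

Answer: yes

Derivation:
Tracking the set through each operation:
Start: {a, b, z}
Event 1 (add a): already present, no change. Set: {a, b, z}
Event 2 (add 17): added. Set: {17, a, b, z}
Event 3 (add t): added. Set: {17, a, b, t, z}
Event 4 (add f): added. Set: {17, a, b, f, t, z}
Event 5 (add 5): added. Set: {17, 5, a, b, f, t, z}

Final set: {17, 5, a, b, f, t, z} (size 7)
f is in the final set.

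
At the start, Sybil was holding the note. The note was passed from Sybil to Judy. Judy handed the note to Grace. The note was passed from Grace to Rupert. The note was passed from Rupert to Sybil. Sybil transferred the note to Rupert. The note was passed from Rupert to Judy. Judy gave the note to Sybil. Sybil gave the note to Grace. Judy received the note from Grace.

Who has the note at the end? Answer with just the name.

Tracking the note through each event:
Start: Sybil has the note.
After event 1: Judy has the note.
After event 2: Grace has the note.
After event 3: Rupert has the note.
After event 4: Sybil has the note.
After event 5: Rupert has the note.
After event 6: Judy has the note.
After event 7: Sybil has the note.
After event 8: Grace has the note.
After event 9: Judy has the note.

Answer: Judy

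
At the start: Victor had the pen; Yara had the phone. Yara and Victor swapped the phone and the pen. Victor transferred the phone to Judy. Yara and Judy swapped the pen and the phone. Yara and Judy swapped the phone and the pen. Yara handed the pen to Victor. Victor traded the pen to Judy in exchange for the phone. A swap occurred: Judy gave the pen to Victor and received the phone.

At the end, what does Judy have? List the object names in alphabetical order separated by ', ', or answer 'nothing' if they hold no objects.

Tracking all object holders:
Start: pen:Victor, phone:Yara
Event 1 (swap phone<->pen: now phone:Victor, pen:Yara). State: pen:Yara, phone:Victor
Event 2 (give phone: Victor -> Judy). State: pen:Yara, phone:Judy
Event 3 (swap pen<->phone: now pen:Judy, phone:Yara). State: pen:Judy, phone:Yara
Event 4 (swap phone<->pen: now phone:Judy, pen:Yara). State: pen:Yara, phone:Judy
Event 5 (give pen: Yara -> Victor). State: pen:Victor, phone:Judy
Event 6 (swap pen<->phone: now pen:Judy, phone:Victor). State: pen:Judy, phone:Victor
Event 7 (swap pen<->phone: now pen:Victor, phone:Judy). State: pen:Victor, phone:Judy

Final state: pen:Victor, phone:Judy
Judy holds: phone.

Answer: phone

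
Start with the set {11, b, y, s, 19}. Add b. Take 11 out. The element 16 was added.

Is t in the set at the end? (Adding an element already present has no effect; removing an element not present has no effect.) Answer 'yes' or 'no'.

Tracking the set through each operation:
Start: {11, 19, b, s, y}
Event 1 (add b): already present, no change. Set: {11, 19, b, s, y}
Event 2 (remove 11): removed. Set: {19, b, s, y}
Event 3 (add 16): added. Set: {16, 19, b, s, y}

Final set: {16, 19, b, s, y} (size 5)
t is NOT in the final set.

Answer: no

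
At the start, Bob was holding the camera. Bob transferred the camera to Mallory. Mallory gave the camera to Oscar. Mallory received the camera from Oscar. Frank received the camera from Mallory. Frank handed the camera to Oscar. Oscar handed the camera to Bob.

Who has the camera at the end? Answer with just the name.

Tracking the camera through each event:
Start: Bob has the camera.
After event 1: Mallory has the camera.
After event 2: Oscar has the camera.
After event 3: Mallory has the camera.
After event 4: Frank has the camera.
After event 5: Oscar has the camera.
After event 6: Bob has the camera.

Answer: Bob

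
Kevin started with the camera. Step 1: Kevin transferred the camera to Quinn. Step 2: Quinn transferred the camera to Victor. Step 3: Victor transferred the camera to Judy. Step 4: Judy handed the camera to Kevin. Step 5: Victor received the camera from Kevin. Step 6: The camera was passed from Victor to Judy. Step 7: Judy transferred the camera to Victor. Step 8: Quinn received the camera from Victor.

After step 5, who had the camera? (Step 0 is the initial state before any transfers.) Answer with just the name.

Answer: Victor

Derivation:
Tracking the camera holder through step 5:
After step 0 (start): Kevin
After step 1: Quinn
After step 2: Victor
After step 3: Judy
After step 4: Kevin
After step 5: Victor

At step 5, the holder is Victor.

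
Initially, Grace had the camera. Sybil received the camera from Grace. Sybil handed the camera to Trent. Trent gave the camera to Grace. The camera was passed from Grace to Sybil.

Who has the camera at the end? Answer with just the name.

Tracking the camera through each event:
Start: Grace has the camera.
After event 1: Sybil has the camera.
After event 2: Trent has the camera.
After event 3: Grace has the camera.
After event 4: Sybil has the camera.

Answer: Sybil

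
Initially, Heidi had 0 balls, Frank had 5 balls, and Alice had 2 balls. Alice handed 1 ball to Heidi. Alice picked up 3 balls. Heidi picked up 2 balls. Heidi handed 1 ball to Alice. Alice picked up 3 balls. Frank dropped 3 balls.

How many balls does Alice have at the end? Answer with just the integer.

Answer: 8

Derivation:
Tracking counts step by step:
Start: Heidi=0, Frank=5, Alice=2
Event 1 (Alice -> Heidi, 1): Alice: 2 -> 1, Heidi: 0 -> 1. State: Heidi=1, Frank=5, Alice=1
Event 2 (Alice +3): Alice: 1 -> 4. State: Heidi=1, Frank=5, Alice=4
Event 3 (Heidi +2): Heidi: 1 -> 3. State: Heidi=3, Frank=5, Alice=4
Event 4 (Heidi -> Alice, 1): Heidi: 3 -> 2, Alice: 4 -> 5. State: Heidi=2, Frank=5, Alice=5
Event 5 (Alice +3): Alice: 5 -> 8. State: Heidi=2, Frank=5, Alice=8
Event 6 (Frank -3): Frank: 5 -> 2. State: Heidi=2, Frank=2, Alice=8

Alice's final count: 8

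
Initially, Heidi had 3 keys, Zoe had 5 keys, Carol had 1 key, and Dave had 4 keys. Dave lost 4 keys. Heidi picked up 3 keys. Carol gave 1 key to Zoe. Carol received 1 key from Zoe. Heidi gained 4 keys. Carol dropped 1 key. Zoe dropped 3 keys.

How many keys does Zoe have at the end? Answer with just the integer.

Tracking counts step by step:
Start: Heidi=3, Zoe=5, Carol=1, Dave=4
Event 1 (Dave -4): Dave: 4 -> 0. State: Heidi=3, Zoe=5, Carol=1, Dave=0
Event 2 (Heidi +3): Heidi: 3 -> 6. State: Heidi=6, Zoe=5, Carol=1, Dave=0
Event 3 (Carol -> Zoe, 1): Carol: 1 -> 0, Zoe: 5 -> 6. State: Heidi=6, Zoe=6, Carol=0, Dave=0
Event 4 (Zoe -> Carol, 1): Zoe: 6 -> 5, Carol: 0 -> 1. State: Heidi=6, Zoe=5, Carol=1, Dave=0
Event 5 (Heidi +4): Heidi: 6 -> 10. State: Heidi=10, Zoe=5, Carol=1, Dave=0
Event 6 (Carol -1): Carol: 1 -> 0. State: Heidi=10, Zoe=5, Carol=0, Dave=0
Event 7 (Zoe -3): Zoe: 5 -> 2. State: Heidi=10, Zoe=2, Carol=0, Dave=0

Zoe's final count: 2

Answer: 2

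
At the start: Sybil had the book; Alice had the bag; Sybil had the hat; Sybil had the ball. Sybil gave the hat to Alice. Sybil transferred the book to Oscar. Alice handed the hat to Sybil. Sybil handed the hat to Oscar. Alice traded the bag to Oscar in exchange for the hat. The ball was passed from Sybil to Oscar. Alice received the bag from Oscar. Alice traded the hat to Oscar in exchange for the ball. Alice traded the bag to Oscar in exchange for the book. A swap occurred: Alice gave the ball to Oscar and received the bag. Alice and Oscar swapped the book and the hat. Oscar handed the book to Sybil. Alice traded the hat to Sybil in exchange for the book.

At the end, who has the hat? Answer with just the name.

Answer: Sybil

Derivation:
Tracking all object holders:
Start: book:Sybil, bag:Alice, hat:Sybil, ball:Sybil
Event 1 (give hat: Sybil -> Alice). State: book:Sybil, bag:Alice, hat:Alice, ball:Sybil
Event 2 (give book: Sybil -> Oscar). State: book:Oscar, bag:Alice, hat:Alice, ball:Sybil
Event 3 (give hat: Alice -> Sybil). State: book:Oscar, bag:Alice, hat:Sybil, ball:Sybil
Event 4 (give hat: Sybil -> Oscar). State: book:Oscar, bag:Alice, hat:Oscar, ball:Sybil
Event 5 (swap bag<->hat: now bag:Oscar, hat:Alice). State: book:Oscar, bag:Oscar, hat:Alice, ball:Sybil
Event 6 (give ball: Sybil -> Oscar). State: book:Oscar, bag:Oscar, hat:Alice, ball:Oscar
Event 7 (give bag: Oscar -> Alice). State: book:Oscar, bag:Alice, hat:Alice, ball:Oscar
Event 8 (swap hat<->ball: now hat:Oscar, ball:Alice). State: book:Oscar, bag:Alice, hat:Oscar, ball:Alice
Event 9 (swap bag<->book: now bag:Oscar, book:Alice). State: book:Alice, bag:Oscar, hat:Oscar, ball:Alice
Event 10 (swap ball<->bag: now ball:Oscar, bag:Alice). State: book:Alice, bag:Alice, hat:Oscar, ball:Oscar
Event 11 (swap book<->hat: now book:Oscar, hat:Alice). State: book:Oscar, bag:Alice, hat:Alice, ball:Oscar
Event 12 (give book: Oscar -> Sybil). State: book:Sybil, bag:Alice, hat:Alice, ball:Oscar
Event 13 (swap hat<->book: now hat:Sybil, book:Alice). State: book:Alice, bag:Alice, hat:Sybil, ball:Oscar

Final state: book:Alice, bag:Alice, hat:Sybil, ball:Oscar
The hat is held by Sybil.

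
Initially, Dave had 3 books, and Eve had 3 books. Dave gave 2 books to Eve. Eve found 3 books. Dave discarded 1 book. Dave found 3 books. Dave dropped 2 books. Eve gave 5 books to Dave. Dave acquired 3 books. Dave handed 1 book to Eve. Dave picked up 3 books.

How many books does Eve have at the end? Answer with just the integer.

Answer: 4

Derivation:
Tracking counts step by step:
Start: Dave=3, Eve=3
Event 1 (Dave -> Eve, 2): Dave: 3 -> 1, Eve: 3 -> 5. State: Dave=1, Eve=5
Event 2 (Eve +3): Eve: 5 -> 8. State: Dave=1, Eve=8
Event 3 (Dave -1): Dave: 1 -> 0. State: Dave=0, Eve=8
Event 4 (Dave +3): Dave: 0 -> 3. State: Dave=3, Eve=8
Event 5 (Dave -2): Dave: 3 -> 1. State: Dave=1, Eve=8
Event 6 (Eve -> Dave, 5): Eve: 8 -> 3, Dave: 1 -> 6. State: Dave=6, Eve=3
Event 7 (Dave +3): Dave: 6 -> 9. State: Dave=9, Eve=3
Event 8 (Dave -> Eve, 1): Dave: 9 -> 8, Eve: 3 -> 4. State: Dave=8, Eve=4
Event 9 (Dave +3): Dave: 8 -> 11. State: Dave=11, Eve=4

Eve's final count: 4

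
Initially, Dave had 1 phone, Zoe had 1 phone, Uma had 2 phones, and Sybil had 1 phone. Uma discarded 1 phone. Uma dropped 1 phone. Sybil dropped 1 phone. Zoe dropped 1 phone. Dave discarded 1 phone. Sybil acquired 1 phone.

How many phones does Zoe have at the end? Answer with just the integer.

Tracking counts step by step:
Start: Dave=1, Zoe=1, Uma=2, Sybil=1
Event 1 (Uma -1): Uma: 2 -> 1. State: Dave=1, Zoe=1, Uma=1, Sybil=1
Event 2 (Uma -1): Uma: 1 -> 0. State: Dave=1, Zoe=1, Uma=0, Sybil=1
Event 3 (Sybil -1): Sybil: 1 -> 0. State: Dave=1, Zoe=1, Uma=0, Sybil=0
Event 4 (Zoe -1): Zoe: 1 -> 0. State: Dave=1, Zoe=0, Uma=0, Sybil=0
Event 5 (Dave -1): Dave: 1 -> 0. State: Dave=0, Zoe=0, Uma=0, Sybil=0
Event 6 (Sybil +1): Sybil: 0 -> 1. State: Dave=0, Zoe=0, Uma=0, Sybil=1

Zoe's final count: 0

Answer: 0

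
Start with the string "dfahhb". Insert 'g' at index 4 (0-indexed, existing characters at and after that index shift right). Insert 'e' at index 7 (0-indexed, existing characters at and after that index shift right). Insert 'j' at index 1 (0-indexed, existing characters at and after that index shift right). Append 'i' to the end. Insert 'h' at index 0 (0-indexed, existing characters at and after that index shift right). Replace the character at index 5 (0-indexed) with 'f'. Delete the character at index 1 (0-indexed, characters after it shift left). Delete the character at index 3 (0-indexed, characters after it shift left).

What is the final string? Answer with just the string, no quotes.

Answer: hjffghbei

Derivation:
Applying each edit step by step:
Start: "dfahhb"
Op 1 (insert 'g' at idx 4): "dfahhb" -> "dfahghb"
Op 2 (insert 'e' at idx 7): "dfahghb" -> "dfahghbe"
Op 3 (insert 'j' at idx 1): "dfahghbe" -> "djfahghbe"
Op 4 (append 'i'): "djfahghbe" -> "djfahghbei"
Op 5 (insert 'h' at idx 0): "djfahghbei" -> "hdjfahghbei"
Op 6 (replace idx 5: 'h' -> 'f'): "hdjfahghbei" -> "hdjfafghbei"
Op 7 (delete idx 1 = 'd'): "hdjfafghbei" -> "hjfafghbei"
Op 8 (delete idx 3 = 'a'): "hjfafghbei" -> "hjffghbei"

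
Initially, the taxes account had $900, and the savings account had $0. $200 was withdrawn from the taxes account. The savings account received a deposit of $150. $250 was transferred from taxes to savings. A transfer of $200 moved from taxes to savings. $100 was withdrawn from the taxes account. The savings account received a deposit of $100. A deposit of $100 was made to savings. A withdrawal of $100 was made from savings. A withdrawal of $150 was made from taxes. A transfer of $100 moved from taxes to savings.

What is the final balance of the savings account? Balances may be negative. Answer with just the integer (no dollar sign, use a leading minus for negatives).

Tracking account balances step by step:
Start: taxes=900, savings=0
Event 1 (withdraw 200 from taxes): taxes: 900 - 200 = 700. Balances: taxes=700, savings=0
Event 2 (deposit 150 to savings): savings: 0 + 150 = 150. Balances: taxes=700, savings=150
Event 3 (transfer 250 taxes -> savings): taxes: 700 - 250 = 450, savings: 150 + 250 = 400. Balances: taxes=450, savings=400
Event 4 (transfer 200 taxes -> savings): taxes: 450 - 200 = 250, savings: 400 + 200 = 600. Balances: taxes=250, savings=600
Event 5 (withdraw 100 from taxes): taxes: 250 - 100 = 150. Balances: taxes=150, savings=600
Event 6 (deposit 100 to savings): savings: 600 + 100 = 700. Balances: taxes=150, savings=700
Event 7 (deposit 100 to savings): savings: 700 + 100 = 800. Balances: taxes=150, savings=800
Event 8 (withdraw 100 from savings): savings: 800 - 100 = 700. Balances: taxes=150, savings=700
Event 9 (withdraw 150 from taxes): taxes: 150 - 150 = 0. Balances: taxes=0, savings=700
Event 10 (transfer 100 taxes -> savings): taxes: 0 - 100 = -100, savings: 700 + 100 = 800. Balances: taxes=-100, savings=800

Final balance of savings: 800

Answer: 800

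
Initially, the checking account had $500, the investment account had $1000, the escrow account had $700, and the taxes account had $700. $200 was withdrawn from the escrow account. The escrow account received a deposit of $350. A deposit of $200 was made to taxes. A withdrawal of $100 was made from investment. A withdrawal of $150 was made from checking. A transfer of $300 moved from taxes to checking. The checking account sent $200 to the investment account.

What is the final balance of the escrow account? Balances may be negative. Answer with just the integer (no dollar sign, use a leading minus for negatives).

Tracking account balances step by step:
Start: checking=500, investment=1000, escrow=700, taxes=700
Event 1 (withdraw 200 from escrow): escrow: 700 - 200 = 500. Balances: checking=500, investment=1000, escrow=500, taxes=700
Event 2 (deposit 350 to escrow): escrow: 500 + 350 = 850. Balances: checking=500, investment=1000, escrow=850, taxes=700
Event 3 (deposit 200 to taxes): taxes: 700 + 200 = 900. Balances: checking=500, investment=1000, escrow=850, taxes=900
Event 4 (withdraw 100 from investment): investment: 1000 - 100 = 900. Balances: checking=500, investment=900, escrow=850, taxes=900
Event 5 (withdraw 150 from checking): checking: 500 - 150 = 350. Balances: checking=350, investment=900, escrow=850, taxes=900
Event 6 (transfer 300 taxes -> checking): taxes: 900 - 300 = 600, checking: 350 + 300 = 650. Balances: checking=650, investment=900, escrow=850, taxes=600
Event 7 (transfer 200 checking -> investment): checking: 650 - 200 = 450, investment: 900 + 200 = 1100. Balances: checking=450, investment=1100, escrow=850, taxes=600

Final balance of escrow: 850

Answer: 850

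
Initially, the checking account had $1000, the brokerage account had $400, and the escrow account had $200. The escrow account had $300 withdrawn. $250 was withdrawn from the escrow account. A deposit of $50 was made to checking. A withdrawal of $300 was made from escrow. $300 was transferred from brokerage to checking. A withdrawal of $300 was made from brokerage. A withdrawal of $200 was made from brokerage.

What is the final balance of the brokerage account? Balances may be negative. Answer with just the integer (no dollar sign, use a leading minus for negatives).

Tracking account balances step by step:
Start: checking=1000, brokerage=400, escrow=200
Event 1 (withdraw 300 from escrow): escrow: 200 - 300 = -100. Balances: checking=1000, brokerage=400, escrow=-100
Event 2 (withdraw 250 from escrow): escrow: -100 - 250 = -350. Balances: checking=1000, brokerage=400, escrow=-350
Event 3 (deposit 50 to checking): checking: 1000 + 50 = 1050. Balances: checking=1050, brokerage=400, escrow=-350
Event 4 (withdraw 300 from escrow): escrow: -350 - 300 = -650. Balances: checking=1050, brokerage=400, escrow=-650
Event 5 (transfer 300 brokerage -> checking): brokerage: 400 - 300 = 100, checking: 1050 + 300 = 1350. Balances: checking=1350, brokerage=100, escrow=-650
Event 6 (withdraw 300 from brokerage): brokerage: 100 - 300 = -200. Balances: checking=1350, brokerage=-200, escrow=-650
Event 7 (withdraw 200 from brokerage): brokerage: -200 - 200 = -400. Balances: checking=1350, brokerage=-400, escrow=-650

Final balance of brokerage: -400

Answer: -400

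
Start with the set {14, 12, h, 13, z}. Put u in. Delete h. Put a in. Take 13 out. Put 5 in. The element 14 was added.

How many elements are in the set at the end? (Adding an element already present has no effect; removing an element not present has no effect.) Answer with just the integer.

Answer: 6

Derivation:
Tracking the set through each operation:
Start: {12, 13, 14, h, z}
Event 1 (add u): added. Set: {12, 13, 14, h, u, z}
Event 2 (remove h): removed. Set: {12, 13, 14, u, z}
Event 3 (add a): added. Set: {12, 13, 14, a, u, z}
Event 4 (remove 13): removed. Set: {12, 14, a, u, z}
Event 5 (add 5): added. Set: {12, 14, 5, a, u, z}
Event 6 (add 14): already present, no change. Set: {12, 14, 5, a, u, z}

Final set: {12, 14, 5, a, u, z} (size 6)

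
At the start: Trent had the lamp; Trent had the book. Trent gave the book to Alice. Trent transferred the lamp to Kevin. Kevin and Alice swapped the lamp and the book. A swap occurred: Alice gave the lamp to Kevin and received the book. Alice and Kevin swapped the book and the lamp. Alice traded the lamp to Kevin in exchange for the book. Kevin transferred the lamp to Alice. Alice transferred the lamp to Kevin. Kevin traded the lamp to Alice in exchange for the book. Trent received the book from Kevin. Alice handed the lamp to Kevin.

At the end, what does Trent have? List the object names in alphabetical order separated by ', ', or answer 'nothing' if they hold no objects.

Tracking all object holders:
Start: lamp:Trent, book:Trent
Event 1 (give book: Trent -> Alice). State: lamp:Trent, book:Alice
Event 2 (give lamp: Trent -> Kevin). State: lamp:Kevin, book:Alice
Event 3 (swap lamp<->book: now lamp:Alice, book:Kevin). State: lamp:Alice, book:Kevin
Event 4 (swap lamp<->book: now lamp:Kevin, book:Alice). State: lamp:Kevin, book:Alice
Event 5 (swap book<->lamp: now book:Kevin, lamp:Alice). State: lamp:Alice, book:Kevin
Event 6 (swap lamp<->book: now lamp:Kevin, book:Alice). State: lamp:Kevin, book:Alice
Event 7 (give lamp: Kevin -> Alice). State: lamp:Alice, book:Alice
Event 8 (give lamp: Alice -> Kevin). State: lamp:Kevin, book:Alice
Event 9 (swap lamp<->book: now lamp:Alice, book:Kevin). State: lamp:Alice, book:Kevin
Event 10 (give book: Kevin -> Trent). State: lamp:Alice, book:Trent
Event 11 (give lamp: Alice -> Kevin). State: lamp:Kevin, book:Trent

Final state: lamp:Kevin, book:Trent
Trent holds: book.

Answer: book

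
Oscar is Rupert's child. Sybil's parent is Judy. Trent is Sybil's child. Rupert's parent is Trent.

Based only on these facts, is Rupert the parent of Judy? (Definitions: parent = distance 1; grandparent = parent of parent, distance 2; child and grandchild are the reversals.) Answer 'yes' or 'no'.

Answer: no

Derivation:
Reconstructing the parent chain from the given facts:
  Judy -> Sybil -> Trent -> Rupert -> Oscar
(each arrow means 'parent of the next')
Positions in the chain (0 = top):
  position of Judy: 0
  position of Sybil: 1
  position of Trent: 2
  position of Rupert: 3
  position of Oscar: 4

Rupert is at position 3, Judy is at position 0; signed distance (j - i) = -3.
'parent' requires j - i = 1. Actual distance is -3, so the relation does NOT hold.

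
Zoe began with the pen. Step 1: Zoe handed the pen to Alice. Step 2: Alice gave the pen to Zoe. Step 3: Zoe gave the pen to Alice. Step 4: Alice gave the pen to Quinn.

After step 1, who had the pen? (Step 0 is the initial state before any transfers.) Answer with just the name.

Answer: Alice

Derivation:
Tracking the pen holder through step 1:
After step 0 (start): Zoe
After step 1: Alice

At step 1, the holder is Alice.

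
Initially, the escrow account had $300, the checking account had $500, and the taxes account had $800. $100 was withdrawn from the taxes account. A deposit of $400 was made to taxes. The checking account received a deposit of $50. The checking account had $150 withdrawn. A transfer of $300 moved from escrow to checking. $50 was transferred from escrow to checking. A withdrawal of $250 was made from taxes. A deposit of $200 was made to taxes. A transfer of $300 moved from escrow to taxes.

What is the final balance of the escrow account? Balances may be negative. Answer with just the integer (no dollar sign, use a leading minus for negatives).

Answer: -350

Derivation:
Tracking account balances step by step:
Start: escrow=300, checking=500, taxes=800
Event 1 (withdraw 100 from taxes): taxes: 800 - 100 = 700. Balances: escrow=300, checking=500, taxes=700
Event 2 (deposit 400 to taxes): taxes: 700 + 400 = 1100. Balances: escrow=300, checking=500, taxes=1100
Event 3 (deposit 50 to checking): checking: 500 + 50 = 550. Balances: escrow=300, checking=550, taxes=1100
Event 4 (withdraw 150 from checking): checking: 550 - 150 = 400. Balances: escrow=300, checking=400, taxes=1100
Event 5 (transfer 300 escrow -> checking): escrow: 300 - 300 = 0, checking: 400 + 300 = 700. Balances: escrow=0, checking=700, taxes=1100
Event 6 (transfer 50 escrow -> checking): escrow: 0 - 50 = -50, checking: 700 + 50 = 750. Balances: escrow=-50, checking=750, taxes=1100
Event 7 (withdraw 250 from taxes): taxes: 1100 - 250 = 850. Balances: escrow=-50, checking=750, taxes=850
Event 8 (deposit 200 to taxes): taxes: 850 + 200 = 1050. Balances: escrow=-50, checking=750, taxes=1050
Event 9 (transfer 300 escrow -> taxes): escrow: -50 - 300 = -350, taxes: 1050 + 300 = 1350. Balances: escrow=-350, checking=750, taxes=1350

Final balance of escrow: -350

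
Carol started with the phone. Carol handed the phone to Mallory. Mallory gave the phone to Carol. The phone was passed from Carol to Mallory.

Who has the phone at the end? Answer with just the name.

Tracking the phone through each event:
Start: Carol has the phone.
After event 1: Mallory has the phone.
After event 2: Carol has the phone.
After event 3: Mallory has the phone.

Answer: Mallory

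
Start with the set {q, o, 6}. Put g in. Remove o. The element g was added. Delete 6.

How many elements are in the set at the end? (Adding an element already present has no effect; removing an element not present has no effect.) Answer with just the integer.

Tracking the set through each operation:
Start: {6, o, q}
Event 1 (add g): added. Set: {6, g, o, q}
Event 2 (remove o): removed. Set: {6, g, q}
Event 3 (add g): already present, no change. Set: {6, g, q}
Event 4 (remove 6): removed. Set: {g, q}

Final set: {g, q} (size 2)

Answer: 2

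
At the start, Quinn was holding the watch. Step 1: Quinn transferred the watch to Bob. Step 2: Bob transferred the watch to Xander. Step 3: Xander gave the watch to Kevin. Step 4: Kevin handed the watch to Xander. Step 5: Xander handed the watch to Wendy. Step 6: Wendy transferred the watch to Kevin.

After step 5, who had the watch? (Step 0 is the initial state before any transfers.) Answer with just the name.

Tracking the watch holder through step 5:
After step 0 (start): Quinn
After step 1: Bob
After step 2: Xander
After step 3: Kevin
After step 4: Xander
After step 5: Wendy

At step 5, the holder is Wendy.

Answer: Wendy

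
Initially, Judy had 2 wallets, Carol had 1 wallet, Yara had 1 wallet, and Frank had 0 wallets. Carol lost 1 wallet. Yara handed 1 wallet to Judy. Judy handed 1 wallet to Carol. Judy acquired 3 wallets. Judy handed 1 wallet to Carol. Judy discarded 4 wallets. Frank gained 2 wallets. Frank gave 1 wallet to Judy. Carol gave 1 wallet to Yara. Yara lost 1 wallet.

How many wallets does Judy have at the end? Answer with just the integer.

Answer: 1

Derivation:
Tracking counts step by step:
Start: Judy=2, Carol=1, Yara=1, Frank=0
Event 1 (Carol -1): Carol: 1 -> 0. State: Judy=2, Carol=0, Yara=1, Frank=0
Event 2 (Yara -> Judy, 1): Yara: 1 -> 0, Judy: 2 -> 3. State: Judy=3, Carol=0, Yara=0, Frank=0
Event 3 (Judy -> Carol, 1): Judy: 3 -> 2, Carol: 0 -> 1. State: Judy=2, Carol=1, Yara=0, Frank=0
Event 4 (Judy +3): Judy: 2 -> 5. State: Judy=5, Carol=1, Yara=0, Frank=0
Event 5 (Judy -> Carol, 1): Judy: 5 -> 4, Carol: 1 -> 2. State: Judy=4, Carol=2, Yara=0, Frank=0
Event 6 (Judy -4): Judy: 4 -> 0. State: Judy=0, Carol=2, Yara=0, Frank=0
Event 7 (Frank +2): Frank: 0 -> 2. State: Judy=0, Carol=2, Yara=0, Frank=2
Event 8 (Frank -> Judy, 1): Frank: 2 -> 1, Judy: 0 -> 1. State: Judy=1, Carol=2, Yara=0, Frank=1
Event 9 (Carol -> Yara, 1): Carol: 2 -> 1, Yara: 0 -> 1. State: Judy=1, Carol=1, Yara=1, Frank=1
Event 10 (Yara -1): Yara: 1 -> 0. State: Judy=1, Carol=1, Yara=0, Frank=1

Judy's final count: 1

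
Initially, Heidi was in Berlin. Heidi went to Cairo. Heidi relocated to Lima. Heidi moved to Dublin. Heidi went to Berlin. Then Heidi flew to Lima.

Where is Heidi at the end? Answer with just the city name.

Answer: Lima

Derivation:
Tracking Heidi's location:
Start: Heidi is in Berlin.
After move 1: Berlin -> Cairo. Heidi is in Cairo.
After move 2: Cairo -> Lima. Heidi is in Lima.
After move 3: Lima -> Dublin. Heidi is in Dublin.
After move 4: Dublin -> Berlin. Heidi is in Berlin.
After move 5: Berlin -> Lima. Heidi is in Lima.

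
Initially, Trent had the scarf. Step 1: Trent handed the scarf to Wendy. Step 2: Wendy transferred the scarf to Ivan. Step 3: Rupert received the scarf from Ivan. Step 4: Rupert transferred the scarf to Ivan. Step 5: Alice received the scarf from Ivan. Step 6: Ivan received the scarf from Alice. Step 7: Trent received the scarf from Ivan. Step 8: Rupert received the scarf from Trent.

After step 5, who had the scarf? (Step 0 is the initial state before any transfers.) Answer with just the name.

Tracking the scarf holder through step 5:
After step 0 (start): Trent
After step 1: Wendy
After step 2: Ivan
After step 3: Rupert
After step 4: Ivan
After step 5: Alice

At step 5, the holder is Alice.

Answer: Alice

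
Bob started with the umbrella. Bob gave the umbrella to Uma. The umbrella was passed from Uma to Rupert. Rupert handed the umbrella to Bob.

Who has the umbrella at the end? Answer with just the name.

Answer: Bob

Derivation:
Tracking the umbrella through each event:
Start: Bob has the umbrella.
After event 1: Uma has the umbrella.
After event 2: Rupert has the umbrella.
After event 3: Bob has the umbrella.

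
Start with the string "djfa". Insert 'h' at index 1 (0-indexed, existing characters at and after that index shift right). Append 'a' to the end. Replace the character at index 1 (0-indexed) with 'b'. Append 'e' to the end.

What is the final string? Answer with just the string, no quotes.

Answer: dbjfaae

Derivation:
Applying each edit step by step:
Start: "djfa"
Op 1 (insert 'h' at idx 1): "djfa" -> "dhjfa"
Op 2 (append 'a'): "dhjfa" -> "dhjfaa"
Op 3 (replace idx 1: 'h' -> 'b'): "dhjfaa" -> "dbjfaa"
Op 4 (append 'e'): "dbjfaa" -> "dbjfaae"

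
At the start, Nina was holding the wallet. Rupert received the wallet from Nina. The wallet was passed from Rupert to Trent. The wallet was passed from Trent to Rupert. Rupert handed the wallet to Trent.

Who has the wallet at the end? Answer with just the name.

Tracking the wallet through each event:
Start: Nina has the wallet.
After event 1: Rupert has the wallet.
After event 2: Trent has the wallet.
After event 3: Rupert has the wallet.
After event 4: Trent has the wallet.

Answer: Trent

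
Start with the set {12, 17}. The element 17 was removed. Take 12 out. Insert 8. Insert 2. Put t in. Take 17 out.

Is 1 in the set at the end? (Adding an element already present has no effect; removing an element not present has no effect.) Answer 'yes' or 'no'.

Answer: no

Derivation:
Tracking the set through each operation:
Start: {12, 17}
Event 1 (remove 17): removed. Set: {12}
Event 2 (remove 12): removed. Set: {}
Event 3 (add 8): added. Set: {8}
Event 4 (add 2): added. Set: {2, 8}
Event 5 (add t): added. Set: {2, 8, t}
Event 6 (remove 17): not present, no change. Set: {2, 8, t}

Final set: {2, 8, t} (size 3)
1 is NOT in the final set.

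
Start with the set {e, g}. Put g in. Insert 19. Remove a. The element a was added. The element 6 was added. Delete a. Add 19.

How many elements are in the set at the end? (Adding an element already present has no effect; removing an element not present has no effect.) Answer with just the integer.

Tracking the set through each operation:
Start: {e, g}
Event 1 (add g): already present, no change. Set: {e, g}
Event 2 (add 19): added. Set: {19, e, g}
Event 3 (remove a): not present, no change. Set: {19, e, g}
Event 4 (add a): added. Set: {19, a, e, g}
Event 5 (add 6): added. Set: {19, 6, a, e, g}
Event 6 (remove a): removed. Set: {19, 6, e, g}
Event 7 (add 19): already present, no change. Set: {19, 6, e, g}

Final set: {19, 6, e, g} (size 4)

Answer: 4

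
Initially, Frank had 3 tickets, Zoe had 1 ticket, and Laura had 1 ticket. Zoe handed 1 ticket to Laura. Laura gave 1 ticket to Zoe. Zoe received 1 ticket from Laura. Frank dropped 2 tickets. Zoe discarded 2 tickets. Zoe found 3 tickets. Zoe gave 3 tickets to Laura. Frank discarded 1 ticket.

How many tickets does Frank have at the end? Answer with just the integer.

Answer: 0

Derivation:
Tracking counts step by step:
Start: Frank=3, Zoe=1, Laura=1
Event 1 (Zoe -> Laura, 1): Zoe: 1 -> 0, Laura: 1 -> 2. State: Frank=3, Zoe=0, Laura=2
Event 2 (Laura -> Zoe, 1): Laura: 2 -> 1, Zoe: 0 -> 1. State: Frank=3, Zoe=1, Laura=1
Event 3 (Laura -> Zoe, 1): Laura: 1 -> 0, Zoe: 1 -> 2. State: Frank=3, Zoe=2, Laura=0
Event 4 (Frank -2): Frank: 3 -> 1. State: Frank=1, Zoe=2, Laura=0
Event 5 (Zoe -2): Zoe: 2 -> 0. State: Frank=1, Zoe=0, Laura=0
Event 6 (Zoe +3): Zoe: 0 -> 3. State: Frank=1, Zoe=3, Laura=0
Event 7 (Zoe -> Laura, 3): Zoe: 3 -> 0, Laura: 0 -> 3. State: Frank=1, Zoe=0, Laura=3
Event 8 (Frank -1): Frank: 1 -> 0. State: Frank=0, Zoe=0, Laura=3

Frank's final count: 0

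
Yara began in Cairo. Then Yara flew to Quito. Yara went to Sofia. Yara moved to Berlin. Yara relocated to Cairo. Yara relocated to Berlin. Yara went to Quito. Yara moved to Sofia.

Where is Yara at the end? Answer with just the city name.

Tracking Yara's location:
Start: Yara is in Cairo.
After move 1: Cairo -> Quito. Yara is in Quito.
After move 2: Quito -> Sofia. Yara is in Sofia.
After move 3: Sofia -> Berlin. Yara is in Berlin.
After move 4: Berlin -> Cairo. Yara is in Cairo.
After move 5: Cairo -> Berlin. Yara is in Berlin.
After move 6: Berlin -> Quito. Yara is in Quito.
After move 7: Quito -> Sofia. Yara is in Sofia.

Answer: Sofia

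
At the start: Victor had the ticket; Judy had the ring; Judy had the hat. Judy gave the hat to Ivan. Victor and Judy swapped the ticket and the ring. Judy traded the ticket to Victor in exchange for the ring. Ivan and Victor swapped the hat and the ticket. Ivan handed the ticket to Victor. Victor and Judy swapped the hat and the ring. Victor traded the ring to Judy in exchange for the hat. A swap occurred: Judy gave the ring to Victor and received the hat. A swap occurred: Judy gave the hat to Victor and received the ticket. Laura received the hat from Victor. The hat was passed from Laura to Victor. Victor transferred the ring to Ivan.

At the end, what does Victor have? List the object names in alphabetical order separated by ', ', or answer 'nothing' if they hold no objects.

Answer: hat

Derivation:
Tracking all object holders:
Start: ticket:Victor, ring:Judy, hat:Judy
Event 1 (give hat: Judy -> Ivan). State: ticket:Victor, ring:Judy, hat:Ivan
Event 2 (swap ticket<->ring: now ticket:Judy, ring:Victor). State: ticket:Judy, ring:Victor, hat:Ivan
Event 3 (swap ticket<->ring: now ticket:Victor, ring:Judy). State: ticket:Victor, ring:Judy, hat:Ivan
Event 4 (swap hat<->ticket: now hat:Victor, ticket:Ivan). State: ticket:Ivan, ring:Judy, hat:Victor
Event 5 (give ticket: Ivan -> Victor). State: ticket:Victor, ring:Judy, hat:Victor
Event 6 (swap hat<->ring: now hat:Judy, ring:Victor). State: ticket:Victor, ring:Victor, hat:Judy
Event 7 (swap ring<->hat: now ring:Judy, hat:Victor). State: ticket:Victor, ring:Judy, hat:Victor
Event 8 (swap ring<->hat: now ring:Victor, hat:Judy). State: ticket:Victor, ring:Victor, hat:Judy
Event 9 (swap hat<->ticket: now hat:Victor, ticket:Judy). State: ticket:Judy, ring:Victor, hat:Victor
Event 10 (give hat: Victor -> Laura). State: ticket:Judy, ring:Victor, hat:Laura
Event 11 (give hat: Laura -> Victor). State: ticket:Judy, ring:Victor, hat:Victor
Event 12 (give ring: Victor -> Ivan). State: ticket:Judy, ring:Ivan, hat:Victor

Final state: ticket:Judy, ring:Ivan, hat:Victor
Victor holds: hat.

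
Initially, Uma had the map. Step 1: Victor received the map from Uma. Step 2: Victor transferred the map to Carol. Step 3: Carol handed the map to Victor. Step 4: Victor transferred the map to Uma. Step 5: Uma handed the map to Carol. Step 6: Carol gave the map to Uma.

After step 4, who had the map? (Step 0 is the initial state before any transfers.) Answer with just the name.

Answer: Uma

Derivation:
Tracking the map holder through step 4:
After step 0 (start): Uma
After step 1: Victor
After step 2: Carol
After step 3: Victor
After step 4: Uma

At step 4, the holder is Uma.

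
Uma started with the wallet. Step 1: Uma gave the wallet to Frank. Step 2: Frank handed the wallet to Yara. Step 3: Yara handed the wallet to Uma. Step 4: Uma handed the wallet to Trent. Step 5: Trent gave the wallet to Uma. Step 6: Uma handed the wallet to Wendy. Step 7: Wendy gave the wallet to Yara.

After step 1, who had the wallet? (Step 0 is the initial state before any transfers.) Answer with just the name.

Tracking the wallet holder through step 1:
After step 0 (start): Uma
After step 1: Frank

At step 1, the holder is Frank.

Answer: Frank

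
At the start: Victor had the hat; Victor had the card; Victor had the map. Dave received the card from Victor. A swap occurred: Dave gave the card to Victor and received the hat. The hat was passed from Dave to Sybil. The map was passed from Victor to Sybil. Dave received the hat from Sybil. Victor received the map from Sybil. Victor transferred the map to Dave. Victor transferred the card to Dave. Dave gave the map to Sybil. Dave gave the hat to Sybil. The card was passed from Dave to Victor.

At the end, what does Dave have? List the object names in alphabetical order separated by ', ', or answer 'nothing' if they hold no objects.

Answer: nothing

Derivation:
Tracking all object holders:
Start: hat:Victor, card:Victor, map:Victor
Event 1 (give card: Victor -> Dave). State: hat:Victor, card:Dave, map:Victor
Event 2 (swap card<->hat: now card:Victor, hat:Dave). State: hat:Dave, card:Victor, map:Victor
Event 3 (give hat: Dave -> Sybil). State: hat:Sybil, card:Victor, map:Victor
Event 4 (give map: Victor -> Sybil). State: hat:Sybil, card:Victor, map:Sybil
Event 5 (give hat: Sybil -> Dave). State: hat:Dave, card:Victor, map:Sybil
Event 6 (give map: Sybil -> Victor). State: hat:Dave, card:Victor, map:Victor
Event 7 (give map: Victor -> Dave). State: hat:Dave, card:Victor, map:Dave
Event 8 (give card: Victor -> Dave). State: hat:Dave, card:Dave, map:Dave
Event 9 (give map: Dave -> Sybil). State: hat:Dave, card:Dave, map:Sybil
Event 10 (give hat: Dave -> Sybil). State: hat:Sybil, card:Dave, map:Sybil
Event 11 (give card: Dave -> Victor). State: hat:Sybil, card:Victor, map:Sybil

Final state: hat:Sybil, card:Victor, map:Sybil
Dave holds: (nothing).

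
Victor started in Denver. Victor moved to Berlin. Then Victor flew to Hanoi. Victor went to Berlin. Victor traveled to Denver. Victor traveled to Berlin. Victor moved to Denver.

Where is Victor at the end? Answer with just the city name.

Answer: Denver

Derivation:
Tracking Victor's location:
Start: Victor is in Denver.
After move 1: Denver -> Berlin. Victor is in Berlin.
After move 2: Berlin -> Hanoi. Victor is in Hanoi.
After move 3: Hanoi -> Berlin. Victor is in Berlin.
After move 4: Berlin -> Denver. Victor is in Denver.
After move 5: Denver -> Berlin. Victor is in Berlin.
After move 6: Berlin -> Denver. Victor is in Denver.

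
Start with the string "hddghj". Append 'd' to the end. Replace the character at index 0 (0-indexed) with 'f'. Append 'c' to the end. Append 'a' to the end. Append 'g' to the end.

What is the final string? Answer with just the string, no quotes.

Applying each edit step by step:
Start: "hddghj"
Op 1 (append 'd'): "hddghj" -> "hddghjd"
Op 2 (replace idx 0: 'h' -> 'f'): "hddghjd" -> "fddghjd"
Op 3 (append 'c'): "fddghjd" -> "fddghjdc"
Op 4 (append 'a'): "fddghjdc" -> "fddghjdca"
Op 5 (append 'g'): "fddghjdca" -> "fddghjdcag"

Answer: fddghjdcag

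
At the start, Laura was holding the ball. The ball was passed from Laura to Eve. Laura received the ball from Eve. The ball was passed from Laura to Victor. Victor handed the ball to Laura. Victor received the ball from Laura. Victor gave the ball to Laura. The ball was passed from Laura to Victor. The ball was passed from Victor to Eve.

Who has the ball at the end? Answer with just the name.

Answer: Eve

Derivation:
Tracking the ball through each event:
Start: Laura has the ball.
After event 1: Eve has the ball.
After event 2: Laura has the ball.
After event 3: Victor has the ball.
After event 4: Laura has the ball.
After event 5: Victor has the ball.
After event 6: Laura has the ball.
After event 7: Victor has the ball.
After event 8: Eve has the ball.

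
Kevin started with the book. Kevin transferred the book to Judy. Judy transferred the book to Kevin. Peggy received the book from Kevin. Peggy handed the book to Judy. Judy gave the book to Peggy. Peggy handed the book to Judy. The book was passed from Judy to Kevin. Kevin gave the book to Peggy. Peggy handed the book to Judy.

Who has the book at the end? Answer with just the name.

Answer: Judy

Derivation:
Tracking the book through each event:
Start: Kevin has the book.
After event 1: Judy has the book.
After event 2: Kevin has the book.
After event 3: Peggy has the book.
After event 4: Judy has the book.
After event 5: Peggy has the book.
After event 6: Judy has the book.
After event 7: Kevin has the book.
After event 8: Peggy has the book.
After event 9: Judy has the book.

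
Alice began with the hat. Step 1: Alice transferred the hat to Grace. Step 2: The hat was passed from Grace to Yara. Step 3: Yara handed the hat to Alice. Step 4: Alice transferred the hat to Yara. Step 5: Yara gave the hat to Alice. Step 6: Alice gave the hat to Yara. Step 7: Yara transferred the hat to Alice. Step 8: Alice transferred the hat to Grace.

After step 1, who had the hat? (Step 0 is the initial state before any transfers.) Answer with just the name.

Tracking the hat holder through step 1:
After step 0 (start): Alice
After step 1: Grace

At step 1, the holder is Grace.

Answer: Grace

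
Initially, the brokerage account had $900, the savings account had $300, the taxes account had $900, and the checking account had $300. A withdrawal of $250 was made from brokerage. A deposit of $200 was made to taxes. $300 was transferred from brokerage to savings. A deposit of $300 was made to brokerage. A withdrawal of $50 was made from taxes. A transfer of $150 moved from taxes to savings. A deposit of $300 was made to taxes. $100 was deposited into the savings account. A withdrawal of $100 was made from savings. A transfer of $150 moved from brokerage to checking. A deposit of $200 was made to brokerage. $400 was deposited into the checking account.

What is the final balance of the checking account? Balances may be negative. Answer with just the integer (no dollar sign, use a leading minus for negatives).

Answer: 850

Derivation:
Tracking account balances step by step:
Start: brokerage=900, savings=300, taxes=900, checking=300
Event 1 (withdraw 250 from brokerage): brokerage: 900 - 250 = 650. Balances: brokerage=650, savings=300, taxes=900, checking=300
Event 2 (deposit 200 to taxes): taxes: 900 + 200 = 1100. Balances: brokerage=650, savings=300, taxes=1100, checking=300
Event 3 (transfer 300 brokerage -> savings): brokerage: 650 - 300 = 350, savings: 300 + 300 = 600. Balances: brokerage=350, savings=600, taxes=1100, checking=300
Event 4 (deposit 300 to brokerage): brokerage: 350 + 300 = 650. Balances: brokerage=650, savings=600, taxes=1100, checking=300
Event 5 (withdraw 50 from taxes): taxes: 1100 - 50 = 1050. Balances: brokerage=650, savings=600, taxes=1050, checking=300
Event 6 (transfer 150 taxes -> savings): taxes: 1050 - 150 = 900, savings: 600 + 150 = 750. Balances: brokerage=650, savings=750, taxes=900, checking=300
Event 7 (deposit 300 to taxes): taxes: 900 + 300 = 1200. Balances: brokerage=650, savings=750, taxes=1200, checking=300
Event 8 (deposit 100 to savings): savings: 750 + 100 = 850. Balances: brokerage=650, savings=850, taxes=1200, checking=300
Event 9 (withdraw 100 from savings): savings: 850 - 100 = 750. Balances: brokerage=650, savings=750, taxes=1200, checking=300
Event 10 (transfer 150 brokerage -> checking): brokerage: 650 - 150 = 500, checking: 300 + 150 = 450. Balances: brokerage=500, savings=750, taxes=1200, checking=450
Event 11 (deposit 200 to brokerage): brokerage: 500 + 200 = 700. Balances: brokerage=700, savings=750, taxes=1200, checking=450
Event 12 (deposit 400 to checking): checking: 450 + 400 = 850. Balances: brokerage=700, savings=750, taxes=1200, checking=850

Final balance of checking: 850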